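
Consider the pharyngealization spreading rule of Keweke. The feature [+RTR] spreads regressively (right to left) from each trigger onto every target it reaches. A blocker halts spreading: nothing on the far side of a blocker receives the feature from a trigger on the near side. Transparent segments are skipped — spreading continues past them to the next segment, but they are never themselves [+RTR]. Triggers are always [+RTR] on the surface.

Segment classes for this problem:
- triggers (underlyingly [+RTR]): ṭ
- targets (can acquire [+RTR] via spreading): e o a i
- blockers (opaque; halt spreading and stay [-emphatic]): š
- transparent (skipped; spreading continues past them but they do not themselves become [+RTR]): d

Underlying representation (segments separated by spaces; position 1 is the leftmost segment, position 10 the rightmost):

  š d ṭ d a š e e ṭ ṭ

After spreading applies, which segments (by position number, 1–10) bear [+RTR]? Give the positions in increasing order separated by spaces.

From /ṭ/ at 3 leftward: 2 /d/ transparent; 1 /š/ blocks.
From /ṭ/ at 9 leftward: 8 /e/ → [+RTR]; 7 /e/ → [+RTR]; 6 /š/ blocks.
From /ṭ/ at 10 leftward: 9 /ṭ/ is itself a trigger — this domain ends here.
Target with no active source: position 5 stays [-emphatic].

3 7 8 9 10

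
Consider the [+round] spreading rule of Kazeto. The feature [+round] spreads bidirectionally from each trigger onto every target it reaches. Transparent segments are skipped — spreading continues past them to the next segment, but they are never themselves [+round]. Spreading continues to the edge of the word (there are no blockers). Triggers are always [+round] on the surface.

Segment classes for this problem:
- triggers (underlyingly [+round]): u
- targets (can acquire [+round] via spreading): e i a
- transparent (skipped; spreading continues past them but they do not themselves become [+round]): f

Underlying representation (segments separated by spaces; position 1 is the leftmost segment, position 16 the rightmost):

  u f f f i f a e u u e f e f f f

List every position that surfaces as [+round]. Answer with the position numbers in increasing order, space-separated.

From /u/ at 1 rightward: 2 /f/ transparent; 3 /f/ transparent; 4 /f/ transparent; 5 /i/ → [+round]; 6 /f/ transparent; 7 /a/ → [+round]; 8 /e/ → [+round]; 9 /u/ is itself a trigger — this domain ends here.
From /u/ at 1 leftward: word edge.
From /u/ at 9 rightward: 10 /u/ is itself a trigger — this domain ends here.
From /u/ at 9 leftward: 8 /e/ → [+round]; 7 /a/ → [+round]; 6 /f/ transparent; 5 /i/ → [+round]; 4 /f/ transparent; 3 /f/ transparent; 2 /f/ transparent; 1 /u/ is itself a trigger — this domain ends here.
From /u/ at 10 rightward: 11 /e/ → [+round]; 12 /f/ transparent; 13 /e/ → [+round]; 14 /f/ transparent; 15 /f/ transparent; 16 /f/ transparent; word edge.
From /u/ at 10 leftward: 9 /u/ is itself a trigger — this domain ends here.

1 5 7 8 9 10 11 13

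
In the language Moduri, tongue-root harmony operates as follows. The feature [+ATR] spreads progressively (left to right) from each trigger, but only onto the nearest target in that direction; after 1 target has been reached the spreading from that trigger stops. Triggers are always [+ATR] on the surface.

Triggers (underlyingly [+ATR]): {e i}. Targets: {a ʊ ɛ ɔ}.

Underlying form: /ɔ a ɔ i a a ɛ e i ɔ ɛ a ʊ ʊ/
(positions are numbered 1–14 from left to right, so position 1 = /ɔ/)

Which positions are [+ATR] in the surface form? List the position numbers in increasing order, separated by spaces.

4 5 8 9 10

From /i/ at 4 rightward: 5 /a/ → [+ATR]; bound reached.
From /e/ at 8 rightward: 9 /i/ is itself a trigger — this domain ends here.
From /i/ at 9 rightward: 10 /ɔ/ → [+ATR]; bound reached.
Targets with no active source: positions 1 2 3 6 7 11 12 13 14 stay [-ATR].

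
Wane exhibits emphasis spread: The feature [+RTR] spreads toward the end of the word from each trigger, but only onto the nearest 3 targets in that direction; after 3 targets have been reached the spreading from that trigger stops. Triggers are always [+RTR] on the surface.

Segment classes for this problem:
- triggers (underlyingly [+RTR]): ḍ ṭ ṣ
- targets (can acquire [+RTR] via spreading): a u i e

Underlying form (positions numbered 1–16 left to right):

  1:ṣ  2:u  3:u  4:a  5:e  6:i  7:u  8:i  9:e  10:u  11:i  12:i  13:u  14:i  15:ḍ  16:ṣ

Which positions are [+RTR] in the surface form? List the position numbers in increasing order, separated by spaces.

1 2 3 4 15 16

From /ṣ/ at 1 rightward: 2 /u/ → [+RTR]; 3 /u/ → [+RTR]; 4 /a/ → [+RTR]; bound reached.
From /ḍ/ at 15 rightward: 16 /ṣ/ is itself a trigger — this domain ends here.
From /ṣ/ at 16 rightward: word edge.
Targets with no active source: positions 5 6 7 8 9 10 11 12 13 14 stay [-emphatic].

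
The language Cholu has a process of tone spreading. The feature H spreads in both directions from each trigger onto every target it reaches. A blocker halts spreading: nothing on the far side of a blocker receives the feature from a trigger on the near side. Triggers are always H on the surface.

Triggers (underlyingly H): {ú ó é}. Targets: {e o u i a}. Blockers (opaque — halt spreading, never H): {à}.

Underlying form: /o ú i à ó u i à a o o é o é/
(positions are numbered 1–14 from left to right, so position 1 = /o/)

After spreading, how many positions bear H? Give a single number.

From /ú/ at 2 rightward: 3 /i/ → H; 4 /à/ blocks.
From /ú/ at 2 leftward: 1 /o/ → H; word edge.
From /ó/ at 5 rightward: 6 /u/ → H; 7 /i/ → H; 8 /à/ blocks.
From /ó/ at 5 leftward: 4 /à/ blocks.
From /é/ at 12 rightward: 13 /o/ → H; 14 /é/ is itself a trigger — this domain ends here.
From /é/ at 12 leftward: 11 /o/ → H; 10 /o/ → H; 9 /a/ → H; 8 /à/ blocks.
From /é/ at 14 rightward: word edge.
From /é/ at 14 leftward: 13 /o/ → H; 12 /é/ is itself a trigger — this domain ends here.
H positions on the surface: 1 2 3 5 6 7 9 10 11 12 13 14.

12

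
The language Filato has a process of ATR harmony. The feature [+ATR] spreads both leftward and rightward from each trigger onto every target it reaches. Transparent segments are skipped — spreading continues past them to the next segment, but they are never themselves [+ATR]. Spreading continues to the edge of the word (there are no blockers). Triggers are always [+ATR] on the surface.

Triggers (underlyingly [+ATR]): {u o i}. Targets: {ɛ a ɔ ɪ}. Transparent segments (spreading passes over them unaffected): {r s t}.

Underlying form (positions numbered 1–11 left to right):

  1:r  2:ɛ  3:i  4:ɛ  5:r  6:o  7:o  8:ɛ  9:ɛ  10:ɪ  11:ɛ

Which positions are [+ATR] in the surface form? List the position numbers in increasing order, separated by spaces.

From /i/ at 3 rightward: 4 /ɛ/ → [+ATR]; 5 /r/ transparent; 6 /o/ is itself a trigger — this domain ends here.
From /i/ at 3 leftward: 2 /ɛ/ → [+ATR]; 1 /r/ transparent; word edge.
From /o/ at 6 rightward: 7 /o/ is itself a trigger — this domain ends here.
From /o/ at 6 leftward: 5 /r/ transparent; 4 /ɛ/ → [+ATR]; 3 /i/ is itself a trigger — this domain ends here.
From /o/ at 7 rightward: 8 /ɛ/ → [+ATR]; 9 /ɛ/ → [+ATR]; 10 /ɪ/ → [+ATR]; 11 /ɛ/ → [+ATR]; word edge.
From /o/ at 7 leftward: 6 /o/ is itself a trigger — this domain ends here.

2 3 4 6 7 8 9 10 11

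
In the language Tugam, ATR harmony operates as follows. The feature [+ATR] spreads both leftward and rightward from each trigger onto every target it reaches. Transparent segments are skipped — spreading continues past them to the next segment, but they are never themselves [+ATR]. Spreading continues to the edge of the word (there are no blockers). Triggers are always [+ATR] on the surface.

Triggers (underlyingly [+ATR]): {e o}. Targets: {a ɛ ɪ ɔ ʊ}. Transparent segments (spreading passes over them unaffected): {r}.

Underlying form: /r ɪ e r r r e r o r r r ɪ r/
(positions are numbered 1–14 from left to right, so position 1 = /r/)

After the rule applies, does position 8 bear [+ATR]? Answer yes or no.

From /e/ at 3 rightward: 4 /r/ transparent; 5 /r/ transparent; 6 /r/ transparent; 7 /e/ is itself a trigger — this domain ends here.
From /e/ at 3 leftward: 2 /ɪ/ → [+ATR]; 1 /r/ transparent; word edge.
From /e/ at 7 rightward: 8 /r/ transparent; 9 /o/ is itself a trigger — this domain ends here.
From /e/ at 7 leftward: 6 /r/ transparent; 5 /r/ transparent; 4 /r/ transparent; 3 /e/ is itself a trigger — this domain ends here.
From /o/ at 9 rightward: 10 /r/ transparent; 11 /r/ transparent; 12 /r/ transparent; 13 /ɪ/ → [+ATR]; 14 /r/ transparent; word edge.
From /o/ at 9 leftward: 8 /r/ transparent; 7 /e/ is itself a trigger — this domain ends here.
[+ATR] positions on the surface: 2 3 7 9 13.

no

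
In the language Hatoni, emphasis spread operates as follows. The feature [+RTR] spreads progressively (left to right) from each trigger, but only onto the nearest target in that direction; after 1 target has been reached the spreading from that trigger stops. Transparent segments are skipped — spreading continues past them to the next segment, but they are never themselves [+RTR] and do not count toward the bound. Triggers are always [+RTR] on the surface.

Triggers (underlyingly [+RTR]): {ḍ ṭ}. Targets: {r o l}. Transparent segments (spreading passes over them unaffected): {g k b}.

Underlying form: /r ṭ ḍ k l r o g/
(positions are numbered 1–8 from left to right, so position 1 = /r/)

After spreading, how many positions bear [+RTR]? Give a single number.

From /ṭ/ at 2 rightward: 3 /ḍ/ is itself a trigger — this domain ends here.
From /ḍ/ at 3 rightward: 4 /k/ transparent; 5 /l/ → [+RTR]; bound reached.
Targets with no active source: positions 1 6 7 stay [-emphatic].
[+RTR] positions on the surface: 2 3 5.

3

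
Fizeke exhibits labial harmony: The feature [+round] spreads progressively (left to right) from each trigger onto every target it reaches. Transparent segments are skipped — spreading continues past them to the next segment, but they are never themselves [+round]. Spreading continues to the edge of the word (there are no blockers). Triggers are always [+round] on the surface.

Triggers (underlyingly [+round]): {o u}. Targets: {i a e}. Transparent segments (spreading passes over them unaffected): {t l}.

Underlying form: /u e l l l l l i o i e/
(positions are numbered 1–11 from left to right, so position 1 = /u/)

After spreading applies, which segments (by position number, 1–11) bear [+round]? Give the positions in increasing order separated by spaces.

From /u/ at 1 rightward: 2 /e/ → [+round]; 3 /l/ transparent; 4 /l/ transparent; 5 /l/ transparent; 6 /l/ transparent; 7 /l/ transparent; 8 /i/ → [+round]; 9 /o/ is itself a trigger — this domain ends here.
From /o/ at 9 rightward: 10 /i/ → [+round]; 11 /e/ → [+round]; word edge.

1 2 8 9 10 11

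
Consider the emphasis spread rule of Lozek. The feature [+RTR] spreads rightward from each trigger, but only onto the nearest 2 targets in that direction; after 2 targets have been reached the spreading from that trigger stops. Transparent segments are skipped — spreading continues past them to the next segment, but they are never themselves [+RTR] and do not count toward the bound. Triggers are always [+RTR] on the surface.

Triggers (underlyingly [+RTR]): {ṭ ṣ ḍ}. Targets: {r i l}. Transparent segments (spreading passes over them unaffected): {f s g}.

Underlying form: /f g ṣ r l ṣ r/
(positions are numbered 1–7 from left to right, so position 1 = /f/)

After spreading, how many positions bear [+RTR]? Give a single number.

5

From /ṣ/ at 3 rightward: 4 /r/ → [+RTR]; 5 /l/ → [+RTR]; bound reached.
From /ṣ/ at 6 rightward: 7 /r/ → [+RTR]; word edge.
[+RTR] positions on the surface: 3 4 5 6 7.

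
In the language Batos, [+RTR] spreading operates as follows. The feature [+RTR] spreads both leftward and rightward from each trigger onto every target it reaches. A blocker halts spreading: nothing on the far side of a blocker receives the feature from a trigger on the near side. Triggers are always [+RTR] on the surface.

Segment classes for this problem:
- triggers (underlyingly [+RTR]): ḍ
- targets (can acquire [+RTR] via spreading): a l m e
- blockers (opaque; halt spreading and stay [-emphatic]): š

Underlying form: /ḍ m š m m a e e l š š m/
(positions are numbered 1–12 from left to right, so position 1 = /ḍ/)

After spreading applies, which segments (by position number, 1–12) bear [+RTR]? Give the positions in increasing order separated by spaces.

1 2

From /ḍ/ at 1 rightward: 2 /m/ → [+RTR]; 3 /š/ blocks.
From /ḍ/ at 1 leftward: word edge.
Targets with no active source: positions 4 5 6 7 8 9 12 stay [-emphatic].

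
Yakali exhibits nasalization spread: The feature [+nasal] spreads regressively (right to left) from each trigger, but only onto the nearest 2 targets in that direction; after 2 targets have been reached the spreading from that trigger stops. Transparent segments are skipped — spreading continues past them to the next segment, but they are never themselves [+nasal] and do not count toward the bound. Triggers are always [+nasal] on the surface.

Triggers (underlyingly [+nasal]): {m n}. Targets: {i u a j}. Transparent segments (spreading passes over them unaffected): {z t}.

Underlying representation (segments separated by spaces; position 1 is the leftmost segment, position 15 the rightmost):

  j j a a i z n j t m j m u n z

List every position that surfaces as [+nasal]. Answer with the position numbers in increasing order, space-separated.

4 5 7 8 10 11 12 13 14

From /n/ at 7 leftward: 6 /z/ transparent; 5 /i/ → [+nasal]; 4 /a/ → [+nasal]; bound reached.
From /m/ at 10 leftward: 9 /t/ transparent; 8 /j/ → [+nasal]; 7 /n/ is itself a trigger — this domain ends here.
From /m/ at 12 leftward: 11 /j/ → [+nasal]; 10 /m/ is itself a trigger — this domain ends here.
From /n/ at 14 leftward: 13 /u/ → [+nasal]; 12 /m/ is itself a trigger — this domain ends here.
Targets with no active source: positions 1 2 3 stay [-nasal].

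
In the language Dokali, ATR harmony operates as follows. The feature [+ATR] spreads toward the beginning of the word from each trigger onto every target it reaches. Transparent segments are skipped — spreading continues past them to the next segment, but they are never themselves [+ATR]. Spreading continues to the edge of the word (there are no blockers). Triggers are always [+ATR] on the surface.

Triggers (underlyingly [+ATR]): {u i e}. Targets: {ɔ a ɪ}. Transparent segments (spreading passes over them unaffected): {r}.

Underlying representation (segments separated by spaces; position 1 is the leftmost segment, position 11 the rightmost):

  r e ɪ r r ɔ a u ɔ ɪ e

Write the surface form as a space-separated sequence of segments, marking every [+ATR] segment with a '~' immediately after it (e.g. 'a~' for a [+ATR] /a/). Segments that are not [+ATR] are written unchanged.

r e~ ɪ~ r r ɔ~ a~ u~ ɔ~ ɪ~ e~

From /e/ at 2 leftward: 1 /r/ transparent; word edge.
From /u/ at 8 leftward: 7 /a/ → [+ATR]; 6 /ɔ/ → [+ATR]; 5 /r/ transparent; 4 /r/ transparent; 3 /ɪ/ → [+ATR]; 2 /e/ is itself a trigger — this domain ends here.
From /e/ at 11 leftward: 10 /ɪ/ → [+ATR]; 9 /ɔ/ → [+ATR]; 8 /u/ is itself a trigger — this domain ends here.
[+ATR] positions on the surface: 2 3 6 7 8 9 10 11.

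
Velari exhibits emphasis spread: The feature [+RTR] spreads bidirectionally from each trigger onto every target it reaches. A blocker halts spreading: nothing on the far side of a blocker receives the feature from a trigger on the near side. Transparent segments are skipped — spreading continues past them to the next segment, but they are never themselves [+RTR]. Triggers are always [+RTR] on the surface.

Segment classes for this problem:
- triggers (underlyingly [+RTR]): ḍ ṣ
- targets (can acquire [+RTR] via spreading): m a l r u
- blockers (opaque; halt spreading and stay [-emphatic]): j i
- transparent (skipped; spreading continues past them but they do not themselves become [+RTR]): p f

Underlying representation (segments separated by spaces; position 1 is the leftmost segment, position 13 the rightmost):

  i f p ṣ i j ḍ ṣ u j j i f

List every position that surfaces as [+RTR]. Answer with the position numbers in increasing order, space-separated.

4 7 8 9

From /ṣ/ at 4 rightward: 5 /i/ blocks.
From /ṣ/ at 4 leftward: 3 /p/ transparent; 2 /f/ transparent; 1 /i/ blocks.
From /ḍ/ at 7 rightward: 8 /ṣ/ is itself a trigger — this domain ends here.
From /ḍ/ at 7 leftward: 6 /j/ blocks.
From /ṣ/ at 8 rightward: 9 /u/ → [+RTR]; 10 /j/ blocks.
From /ṣ/ at 8 leftward: 7 /ḍ/ is itself a trigger — this domain ends here.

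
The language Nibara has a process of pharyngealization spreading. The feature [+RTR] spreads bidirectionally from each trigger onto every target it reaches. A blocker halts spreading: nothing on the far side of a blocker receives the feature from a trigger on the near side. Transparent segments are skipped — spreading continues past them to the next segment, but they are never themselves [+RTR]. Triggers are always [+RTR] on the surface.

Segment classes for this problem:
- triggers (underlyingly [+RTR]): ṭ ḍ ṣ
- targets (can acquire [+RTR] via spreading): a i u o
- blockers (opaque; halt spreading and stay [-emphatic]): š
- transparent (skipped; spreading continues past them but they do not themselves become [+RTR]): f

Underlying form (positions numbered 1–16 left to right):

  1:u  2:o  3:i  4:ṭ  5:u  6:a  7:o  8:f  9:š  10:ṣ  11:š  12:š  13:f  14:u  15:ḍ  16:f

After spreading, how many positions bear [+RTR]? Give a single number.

From /ṭ/ at 4 rightward: 5 /u/ → [+RTR]; 6 /a/ → [+RTR]; 7 /o/ → [+RTR]; 8 /f/ transparent; 9 /š/ blocks.
From /ṭ/ at 4 leftward: 3 /i/ → [+RTR]; 2 /o/ → [+RTR]; 1 /u/ → [+RTR]; word edge.
From /ṣ/ at 10 rightward: 11 /š/ blocks.
From /ṣ/ at 10 leftward: 9 /š/ blocks.
From /ḍ/ at 15 rightward: 16 /f/ transparent; word edge.
From /ḍ/ at 15 leftward: 14 /u/ → [+RTR]; 13 /f/ transparent; 12 /š/ blocks.
[+RTR] positions on the surface: 1 2 3 4 5 6 7 10 14 15.

10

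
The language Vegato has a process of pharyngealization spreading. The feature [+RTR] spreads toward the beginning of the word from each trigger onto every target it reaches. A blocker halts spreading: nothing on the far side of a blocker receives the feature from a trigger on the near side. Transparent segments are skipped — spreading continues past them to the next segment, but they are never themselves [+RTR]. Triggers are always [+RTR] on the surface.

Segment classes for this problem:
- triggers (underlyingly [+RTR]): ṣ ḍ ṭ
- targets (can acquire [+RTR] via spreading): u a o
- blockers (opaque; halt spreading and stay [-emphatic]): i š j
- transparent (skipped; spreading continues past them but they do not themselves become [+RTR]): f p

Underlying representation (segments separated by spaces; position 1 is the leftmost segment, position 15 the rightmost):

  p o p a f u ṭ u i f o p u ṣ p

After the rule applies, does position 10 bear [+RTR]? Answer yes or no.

no

From /ṭ/ at 7 leftward: 6 /u/ → [+RTR]; 5 /f/ transparent; 4 /a/ → [+RTR]; 3 /p/ transparent; 2 /o/ → [+RTR]; 1 /p/ transparent; word edge.
From /ṣ/ at 14 leftward: 13 /u/ → [+RTR]; 12 /p/ transparent; 11 /o/ → [+RTR]; 10 /f/ transparent; 9 /i/ blocks.
Target with no active source: position 8 stays [-emphatic].
[+RTR] positions on the surface: 2 4 6 7 11 13 14.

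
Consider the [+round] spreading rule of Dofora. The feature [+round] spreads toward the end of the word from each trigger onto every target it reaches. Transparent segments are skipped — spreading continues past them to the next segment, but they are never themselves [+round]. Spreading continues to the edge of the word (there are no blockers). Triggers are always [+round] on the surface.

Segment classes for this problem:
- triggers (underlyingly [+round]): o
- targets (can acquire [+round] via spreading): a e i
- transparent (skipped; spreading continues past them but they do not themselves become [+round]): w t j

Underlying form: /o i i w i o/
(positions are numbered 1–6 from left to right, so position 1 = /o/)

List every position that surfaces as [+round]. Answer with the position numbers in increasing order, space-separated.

1 2 3 5 6

From /o/ at 1 rightward: 2 /i/ → [+round]; 3 /i/ → [+round]; 4 /w/ transparent; 5 /i/ → [+round]; 6 /o/ is itself a trigger — this domain ends here.
From /o/ at 6 rightward: word edge.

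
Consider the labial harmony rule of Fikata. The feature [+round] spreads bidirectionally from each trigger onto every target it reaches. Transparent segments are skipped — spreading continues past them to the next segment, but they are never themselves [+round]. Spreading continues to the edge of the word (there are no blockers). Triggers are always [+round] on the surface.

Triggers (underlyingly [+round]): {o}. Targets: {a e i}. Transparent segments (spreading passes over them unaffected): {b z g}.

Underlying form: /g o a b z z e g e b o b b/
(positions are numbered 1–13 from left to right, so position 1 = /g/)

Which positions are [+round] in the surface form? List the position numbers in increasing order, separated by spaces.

From /o/ at 2 rightward: 3 /a/ → [+round]; 4 /b/ transparent; 5 /z/ transparent; 6 /z/ transparent; 7 /e/ → [+round]; 8 /g/ transparent; 9 /e/ → [+round]; 10 /b/ transparent; 11 /o/ is itself a trigger — this domain ends here.
From /o/ at 2 leftward: 1 /g/ transparent; word edge.
From /o/ at 11 rightward: 12 /b/ transparent; 13 /b/ transparent; word edge.
From /o/ at 11 leftward: 10 /b/ transparent; 9 /e/ → [+round]; 8 /g/ transparent; 7 /e/ → [+round]; 6 /z/ transparent; 5 /z/ transparent; 4 /b/ transparent; 3 /a/ → [+round]; 2 /o/ is itself a trigger — this domain ends here.

2 3 7 9 11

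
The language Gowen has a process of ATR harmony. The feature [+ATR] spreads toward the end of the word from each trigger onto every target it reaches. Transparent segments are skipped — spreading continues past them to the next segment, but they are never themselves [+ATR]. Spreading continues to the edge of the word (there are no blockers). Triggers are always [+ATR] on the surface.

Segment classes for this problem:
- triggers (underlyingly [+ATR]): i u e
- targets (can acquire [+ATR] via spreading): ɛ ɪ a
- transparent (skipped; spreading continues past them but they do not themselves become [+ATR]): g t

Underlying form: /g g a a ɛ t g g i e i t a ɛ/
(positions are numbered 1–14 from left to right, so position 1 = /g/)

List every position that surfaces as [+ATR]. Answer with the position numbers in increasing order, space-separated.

From /i/ at 9 rightward: 10 /e/ is itself a trigger — this domain ends here.
From /e/ at 10 rightward: 11 /i/ is itself a trigger — this domain ends here.
From /i/ at 11 rightward: 12 /t/ transparent; 13 /a/ → [+ATR]; 14 /ɛ/ → [+ATR]; word edge.
Targets with no active source: positions 3 4 5 stay [-ATR].

9 10 11 13 14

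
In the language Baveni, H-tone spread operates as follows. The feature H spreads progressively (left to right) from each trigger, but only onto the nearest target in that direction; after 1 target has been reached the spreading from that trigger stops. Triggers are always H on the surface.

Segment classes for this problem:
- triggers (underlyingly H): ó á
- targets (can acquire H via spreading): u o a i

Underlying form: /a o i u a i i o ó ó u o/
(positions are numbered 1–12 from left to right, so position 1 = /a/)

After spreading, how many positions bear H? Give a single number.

3

From /ó/ at 9 rightward: 10 /ó/ is itself a trigger — this domain ends here.
From /ó/ at 10 rightward: 11 /u/ → H; bound reached.
Targets with no active source: positions 1 2 3 4 5 6 7 8 12 stay [-high tone].
H positions on the surface: 9 10 11.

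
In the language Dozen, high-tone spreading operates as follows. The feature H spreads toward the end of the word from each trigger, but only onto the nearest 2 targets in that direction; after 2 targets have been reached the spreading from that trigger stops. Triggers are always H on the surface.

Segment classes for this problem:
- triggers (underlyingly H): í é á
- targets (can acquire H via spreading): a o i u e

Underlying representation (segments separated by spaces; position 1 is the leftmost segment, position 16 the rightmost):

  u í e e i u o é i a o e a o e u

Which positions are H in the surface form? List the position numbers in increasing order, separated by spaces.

2 3 4 8 9 10

From /í/ at 2 rightward: 3 /e/ → H; 4 /e/ → H; bound reached.
From /é/ at 8 rightward: 9 /i/ → H; 10 /a/ → H; bound reached.
Targets with no active source: positions 1 5 6 7 11 12 13 14 15 16 stay [-high tone].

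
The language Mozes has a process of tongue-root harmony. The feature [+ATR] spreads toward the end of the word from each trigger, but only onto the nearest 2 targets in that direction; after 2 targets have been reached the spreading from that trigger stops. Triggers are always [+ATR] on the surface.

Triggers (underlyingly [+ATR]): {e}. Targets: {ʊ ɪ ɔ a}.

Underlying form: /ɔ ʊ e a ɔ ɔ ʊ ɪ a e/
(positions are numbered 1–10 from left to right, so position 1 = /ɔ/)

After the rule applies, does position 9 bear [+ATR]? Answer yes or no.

no

From /e/ at 3 rightward: 4 /a/ → [+ATR]; 5 /ɔ/ → [+ATR]; bound reached.
From /e/ at 10 rightward: word edge.
Targets with no active source: positions 1 2 6 7 8 9 stay [-ATR].
[+ATR] positions on the surface: 3 4 5 10.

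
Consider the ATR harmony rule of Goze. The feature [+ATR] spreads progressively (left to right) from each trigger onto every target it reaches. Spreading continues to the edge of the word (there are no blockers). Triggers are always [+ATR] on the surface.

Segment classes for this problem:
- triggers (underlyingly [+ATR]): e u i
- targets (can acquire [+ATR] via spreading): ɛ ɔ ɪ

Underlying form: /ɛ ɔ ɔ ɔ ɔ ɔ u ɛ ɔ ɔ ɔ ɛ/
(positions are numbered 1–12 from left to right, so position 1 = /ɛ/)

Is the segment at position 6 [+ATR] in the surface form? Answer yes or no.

From /u/ at 7 rightward: 8 /ɛ/ → [+ATR]; 9 /ɔ/ → [+ATR]; 10 /ɔ/ → [+ATR]; 11 /ɔ/ → [+ATR]; 12 /ɛ/ → [+ATR]; word edge.
Targets with no active source: positions 1 2 3 4 5 6 stay [-ATR].
[+ATR] positions on the surface: 7 8 9 10 11 12.

no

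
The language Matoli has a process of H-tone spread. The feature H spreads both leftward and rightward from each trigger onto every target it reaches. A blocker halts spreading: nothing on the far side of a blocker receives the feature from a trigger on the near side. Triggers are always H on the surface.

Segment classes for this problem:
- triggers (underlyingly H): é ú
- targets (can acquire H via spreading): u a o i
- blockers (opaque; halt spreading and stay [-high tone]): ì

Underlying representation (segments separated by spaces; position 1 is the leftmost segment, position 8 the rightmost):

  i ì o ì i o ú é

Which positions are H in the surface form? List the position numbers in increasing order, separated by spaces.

5 6 7 8

From /ú/ at 7 rightward: 8 /é/ is itself a trigger — this domain ends here.
From /ú/ at 7 leftward: 6 /o/ → H; 5 /i/ → H; 4 /ì/ blocks.
From /é/ at 8 rightward: word edge.
From /é/ at 8 leftward: 7 /ú/ is itself a trigger — this domain ends here.
Targets with no active source: positions 1 3 stay [-high tone].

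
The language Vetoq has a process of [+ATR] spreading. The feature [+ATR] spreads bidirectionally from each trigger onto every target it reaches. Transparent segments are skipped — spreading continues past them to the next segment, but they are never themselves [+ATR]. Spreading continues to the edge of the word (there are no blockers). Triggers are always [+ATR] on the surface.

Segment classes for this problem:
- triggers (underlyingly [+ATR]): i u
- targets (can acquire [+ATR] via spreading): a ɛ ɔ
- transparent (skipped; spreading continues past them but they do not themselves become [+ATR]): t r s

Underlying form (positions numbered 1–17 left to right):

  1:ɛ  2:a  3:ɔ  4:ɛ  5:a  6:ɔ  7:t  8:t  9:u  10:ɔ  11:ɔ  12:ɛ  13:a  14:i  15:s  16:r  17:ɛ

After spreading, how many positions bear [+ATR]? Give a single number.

From /u/ at 9 rightward: 10 /ɔ/ → [+ATR]; 11 /ɔ/ → [+ATR]; 12 /ɛ/ → [+ATR]; 13 /a/ → [+ATR]; 14 /i/ is itself a trigger — this domain ends here.
From /u/ at 9 leftward: 8 /t/ transparent; 7 /t/ transparent; 6 /ɔ/ → [+ATR]; 5 /a/ → [+ATR]; 4 /ɛ/ → [+ATR]; 3 /ɔ/ → [+ATR]; 2 /a/ → [+ATR]; 1 /ɛ/ → [+ATR]; word edge.
From /i/ at 14 rightward: 15 /s/ transparent; 16 /r/ transparent; 17 /ɛ/ → [+ATR]; word edge.
From /i/ at 14 leftward: 13 /a/ → [+ATR]; 12 /ɛ/ → [+ATR]; 11 /ɔ/ → [+ATR]; 10 /ɔ/ → [+ATR]; 9 /u/ is itself a trigger — this domain ends here.
[+ATR] positions on the surface: 1 2 3 4 5 6 9 10 11 12 13 14 17.

13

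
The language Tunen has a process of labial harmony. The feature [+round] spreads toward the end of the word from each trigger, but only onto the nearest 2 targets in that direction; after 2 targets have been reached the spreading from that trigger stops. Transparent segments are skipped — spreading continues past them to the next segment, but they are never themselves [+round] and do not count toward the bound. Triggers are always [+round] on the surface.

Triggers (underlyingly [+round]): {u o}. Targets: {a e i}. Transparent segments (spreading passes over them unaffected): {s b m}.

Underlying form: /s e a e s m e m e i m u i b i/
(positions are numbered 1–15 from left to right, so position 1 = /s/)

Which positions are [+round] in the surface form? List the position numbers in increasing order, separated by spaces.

12 13 15

From /u/ at 12 rightward: 13 /i/ → [+round]; 14 /b/ transparent; 15 /i/ → [+round]; bound reached.
Targets with no active source: positions 2 3 4 7 9 10 stay [-round].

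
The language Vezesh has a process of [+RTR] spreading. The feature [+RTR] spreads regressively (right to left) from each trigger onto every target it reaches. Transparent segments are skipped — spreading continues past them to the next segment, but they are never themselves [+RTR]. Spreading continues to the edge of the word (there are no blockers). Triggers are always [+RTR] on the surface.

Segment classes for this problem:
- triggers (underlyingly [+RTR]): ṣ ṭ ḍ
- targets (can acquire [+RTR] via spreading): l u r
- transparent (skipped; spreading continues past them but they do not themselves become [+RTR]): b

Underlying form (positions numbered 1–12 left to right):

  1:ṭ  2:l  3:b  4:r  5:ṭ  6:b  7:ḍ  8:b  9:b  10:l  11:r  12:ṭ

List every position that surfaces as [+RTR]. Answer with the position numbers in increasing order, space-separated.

From /ṭ/ at 1 leftward: word edge.
From /ṭ/ at 5 leftward: 4 /r/ → [+RTR]; 3 /b/ transparent; 2 /l/ → [+RTR]; 1 /ṭ/ is itself a trigger — this domain ends here.
From /ḍ/ at 7 leftward: 6 /b/ transparent; 5 /ṭ/ is itself a trigger — this domain ends here.
From /ṭ/ at 12 leftward: 11 /r/ → [+RTR]; 10 /l/ → [+RTR]; 9 /b/ transparent; 8 /b/ transparent; 7 /ḍ/ is itself a trigger — this domain ends here.

1 2 4 5 7 10 11 12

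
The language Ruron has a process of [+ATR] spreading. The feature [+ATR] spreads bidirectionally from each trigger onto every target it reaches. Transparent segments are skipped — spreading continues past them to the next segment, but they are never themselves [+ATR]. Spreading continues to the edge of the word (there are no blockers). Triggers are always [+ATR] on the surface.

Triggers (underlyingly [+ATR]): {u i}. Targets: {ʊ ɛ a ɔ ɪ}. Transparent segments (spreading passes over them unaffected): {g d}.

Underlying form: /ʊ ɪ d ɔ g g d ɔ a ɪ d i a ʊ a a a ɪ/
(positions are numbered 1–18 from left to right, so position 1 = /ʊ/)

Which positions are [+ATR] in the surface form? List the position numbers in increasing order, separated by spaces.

1 2 4 8 9 10 12 13 14 15 16 17 18

From /i/ at 12 rightward: 13 /a/ → [+ATR]; 14 /ʊ/ → [+ATR]; 15 /a/ → [+ATR]; 16 /a/ → [+ATR]; 17 /a/ → [+ATR]; 18 /ɪ/ → [+ATR]; word edge.
From /i/ at 12 leftward: 11 /d/ transparent; 10 /ɪ/ → [+ATR]; 9 /a/ → [+ATR]; 8 /ɔ/ → [+ATR]; 7 /d/ transparent; 6 /g/ transparent; 5 /g/ transparent; 4 /ɔ/ → [+ATR]; 3 /d/ transparent; 2 /ɪ/ → [+ATR]; 1 /ʊ/ → [+ATR]; word edge.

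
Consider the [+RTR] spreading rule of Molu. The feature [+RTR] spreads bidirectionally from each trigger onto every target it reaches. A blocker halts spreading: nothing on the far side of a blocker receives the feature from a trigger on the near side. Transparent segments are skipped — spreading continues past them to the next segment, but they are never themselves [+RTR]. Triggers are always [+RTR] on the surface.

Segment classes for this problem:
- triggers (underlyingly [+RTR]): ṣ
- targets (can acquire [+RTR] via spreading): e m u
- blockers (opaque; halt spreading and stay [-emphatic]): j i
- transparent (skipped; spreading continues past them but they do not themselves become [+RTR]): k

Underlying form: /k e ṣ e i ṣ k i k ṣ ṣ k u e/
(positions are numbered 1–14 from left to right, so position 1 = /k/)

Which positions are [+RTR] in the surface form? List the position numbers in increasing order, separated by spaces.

2 3 4 6 10 11 13 14

From /ṣ/ at 3 rightward: 4 /e/ → [+RTR]; 5 /i/ blocks.
From /ṣ/ at 3 leftward: 2 /e/ → [+RTR]; 1 /k/ transparent; word edge.
From /ṣ/ at 6 rightward: 7 /k/ transparent; 8 /i/ blocks.
From /ṣ/ at 6 leftward: 5 /i/ blocks.
From /ṣ/ at 10 rightward: 11 /ṣ/ is itself a trigger — this domain ends here.
From /ṣ/ at 10 leftward: 9 /k/ transparent; 8 /i/ blocks.
From /ṣ/ at 11 rightward: 12 /k/ transparent; 13 /u/ → [+RTR]; 14 /e/ → [+RTR]; word edge.
From /ṣ/ at 11 leftward: 10 /ṣ/ is itself a trigger — this domain ends here.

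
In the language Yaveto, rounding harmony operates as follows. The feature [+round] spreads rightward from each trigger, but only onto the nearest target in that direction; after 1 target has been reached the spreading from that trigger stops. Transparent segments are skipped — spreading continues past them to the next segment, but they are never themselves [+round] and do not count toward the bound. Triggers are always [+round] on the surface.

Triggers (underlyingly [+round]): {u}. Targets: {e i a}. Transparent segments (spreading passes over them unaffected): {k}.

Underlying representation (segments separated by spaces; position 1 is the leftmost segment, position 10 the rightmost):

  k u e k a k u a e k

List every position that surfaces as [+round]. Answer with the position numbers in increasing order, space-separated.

2 3 7 8

From /u/ at 2 rightward: 3 /e/ → [+round]; bound reached.
From /u/ at 7 rightward: 8 /a/ → [+round]; bound reached.
Targets with no active source: positions 5 9 stay [-round].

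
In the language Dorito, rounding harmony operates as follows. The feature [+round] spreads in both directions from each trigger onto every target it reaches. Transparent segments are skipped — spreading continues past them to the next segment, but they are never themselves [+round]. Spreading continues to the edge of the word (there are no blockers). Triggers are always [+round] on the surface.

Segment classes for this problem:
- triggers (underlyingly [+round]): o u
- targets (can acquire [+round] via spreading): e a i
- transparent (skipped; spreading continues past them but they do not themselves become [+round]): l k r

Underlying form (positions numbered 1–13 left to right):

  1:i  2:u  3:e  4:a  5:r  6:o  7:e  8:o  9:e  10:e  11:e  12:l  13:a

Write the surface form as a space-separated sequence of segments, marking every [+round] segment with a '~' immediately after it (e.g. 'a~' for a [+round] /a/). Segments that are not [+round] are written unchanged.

i~ u~ e~ a~ r o~ e~ o~ e~ e~ e~ l a~

From /u/ at 2 rightward: 3 /e/ → [+round]; 4 /a/ → [+round]; 5 /r/ transparent; 6 /o/ is itself a trigger — this domain ends here.
From /u/ at 2 leftward: 1 /i/ → [+round]; word edge.
From /o/ at 6 rightward: 7 /e/ → [+round]; 8 /o/ is itself a trigger — this domain ends here.
From /o/ at 6 leftward: 5 /r/ transparent; 4 /a/ → [+round]; 3 /e/ → [+round]; 2 /u/ is itself a trigger — this domain ends here.
From /o/ at 8 rightward: 9 /e/ → [+round]; 10 /e/ → [+round]; 11 /e/ → [+round]; 12 /l/ transparent; 13 /a/ → [+round]; word edge.
From /o/ at 8 leftward: 7 /e/ → [+round]; 6 /o/ is itself a trigger — this domain ends here.
[+round] positions on the surface: 1 2 3 4 6 7 8 9 10 11 13.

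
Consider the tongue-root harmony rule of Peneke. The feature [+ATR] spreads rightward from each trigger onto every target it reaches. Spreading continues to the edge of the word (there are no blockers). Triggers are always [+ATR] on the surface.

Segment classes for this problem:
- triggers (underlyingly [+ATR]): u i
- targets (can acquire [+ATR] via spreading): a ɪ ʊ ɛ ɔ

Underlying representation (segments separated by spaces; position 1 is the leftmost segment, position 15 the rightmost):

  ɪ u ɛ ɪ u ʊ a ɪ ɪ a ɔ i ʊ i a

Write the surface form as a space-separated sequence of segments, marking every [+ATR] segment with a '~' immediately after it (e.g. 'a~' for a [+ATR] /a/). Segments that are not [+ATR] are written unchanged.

From /u/ at 2 rightward: 3 /ɛ/ → [+ATR]; 4 /ɪ/ → [+ATR]; 5 /u/ is itself a trigger — this domain ends here.
From /u/ at 5 rightward: 6 /ʊ/ → [+ATR]; 7 /a/ → [+ATR]; 8 /ɪ/ → [+ATR]; 9 /ɪ/ → [+ATR]; 10 /a/ → [+ATR]; 11 /ɔ/ → [+ATR]; 12 /i/ is itself a trigger — this domain ends here.
From /i/ at 12 rightward: 13 /ʊ/ → [+ATR]; 14 /i/ is itself a trigger — this domain ends here.
From /i/ at 14 rightward: 15 /a/ → [+ATR]; word edge.
Target with no active source: position 1 stays [-ATR].
[+ATR] positions on the surface: 2 3 4 5 6 7 8 9 10 11 12 13 14 15.

ɪ u~ ɛ~ ɪ~ u~ ʊ~ a~ ɪ~ ɪ~ a~ ɔ~ i~ ʊ~ i~ a~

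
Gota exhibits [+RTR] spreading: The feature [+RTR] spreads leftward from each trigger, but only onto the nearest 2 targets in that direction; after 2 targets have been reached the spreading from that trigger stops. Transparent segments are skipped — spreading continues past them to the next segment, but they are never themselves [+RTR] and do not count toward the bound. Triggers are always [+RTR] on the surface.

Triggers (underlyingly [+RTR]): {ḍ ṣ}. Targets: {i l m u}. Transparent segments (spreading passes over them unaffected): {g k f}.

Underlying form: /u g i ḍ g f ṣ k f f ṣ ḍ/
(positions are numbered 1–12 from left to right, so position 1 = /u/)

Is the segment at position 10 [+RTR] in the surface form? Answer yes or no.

From /ḍ/ at 4 leftward: 3 /i/ → [+RTR]; 2 /g/ transparent; 1 /u/ → [+RTR]; bound reached.
From /ṣ/ at 7 leftward: 6 /f/ transparent; 5 /g/ transparent; 4 /ḍ/ is itself a trigger — this domain ends here.
From /ṣ/ at 11 leftward: 10 /f/ transparent; 9 /f/ transparent; 8 /k/ transparent; 7 /ṣ/ is itself a trigger — this domain ends here.
From /ḍ/ at 12 leftward: 11 /ṣ/ is itself a trigger — this domain ends here.
[+RTR] positions on the surface: 1 3 4 7 11 12.

no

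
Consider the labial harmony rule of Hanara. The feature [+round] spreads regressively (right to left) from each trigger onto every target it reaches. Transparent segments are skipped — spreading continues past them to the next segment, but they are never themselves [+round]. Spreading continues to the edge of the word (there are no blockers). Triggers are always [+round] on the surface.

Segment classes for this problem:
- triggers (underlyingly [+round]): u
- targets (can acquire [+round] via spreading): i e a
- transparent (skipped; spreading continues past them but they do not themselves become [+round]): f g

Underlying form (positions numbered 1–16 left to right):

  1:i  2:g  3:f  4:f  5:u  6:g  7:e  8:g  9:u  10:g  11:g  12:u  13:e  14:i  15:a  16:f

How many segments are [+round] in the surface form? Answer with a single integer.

5

From /u/ at 5 leftward: 4 /f/ transparent; 3 /f/ transparent; 2 /g/ transparent; 1 /i/ → [+round]; word edge.
From /u/ at 9 leftward: 8 /g/ transparent; 7 /e/ → [+round]; 6 /g/ transparent; 5 /u/ is itself a trigger — this domain ends here.
From /u/ at 12 leftward: 11 /g/ transparent; 10 /g/ transparent; 9 /u/ is itself a trigger — this domain ends here.
Targets with no active source: positions 13 14 15 stay [-round].
[+round] positions on the surface: 1 5 7 9 12.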